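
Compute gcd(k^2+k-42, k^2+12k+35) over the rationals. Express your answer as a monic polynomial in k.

k+7

Euclidean algorithm in ℚ[k]:
  k^2+k-42 = (k^2+12k+35) + (-11k-77)
  k^2+12k+35 = (-(1/11)k-5/11)(-11k-77) + (0)
Last nonzero remainder: -11k-77. Dividing through by -11 gives the monic gcd k+7.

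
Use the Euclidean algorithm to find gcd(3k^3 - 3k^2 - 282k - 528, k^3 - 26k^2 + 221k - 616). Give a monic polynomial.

k - 11

Apply the Euclidean algorithm:
  3k^3 - 3k^2 - 282k - 528 = (3)(k^3 - 26k^2 + 221k - 616) + (75k^2 - 945k + 1320)
  k^3 - 26k^2 + 221k - 616 = ((1/75)k - 67/375)(75k^2 - 945k + 1320) + ((864/25)k - 9504/25)
  75k^2 - 945k + 1320 = ((625/288)k - 125/36)((864/25)k - 9504/25) + (0)
Last nonzero remainder: (864/25)k - 9504/25. Dividing through by 864/25 gives the monic gcd k - 11.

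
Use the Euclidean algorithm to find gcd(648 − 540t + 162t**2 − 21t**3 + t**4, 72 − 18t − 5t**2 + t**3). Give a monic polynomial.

18 − 9t + t**2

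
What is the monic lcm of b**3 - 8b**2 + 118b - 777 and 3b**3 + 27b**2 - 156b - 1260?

b**5 + 8b**4 + 50b**3 + 631b**2 - 5352b - 46620

Repeated division with remainder:
  b**3 - 8b**2 + 118b - 777 = (1/3)(3b**3 + 27b**2 - 156b - 1260) + (-17b**2 + 170b - 357)
  3b**3 + 27b**2 - 156b - 1260 = (-(3/17)b - 57/17)(-17b**2 + 170b - 357) + (351b - 2457)
  -17b**2 + 170b - 357 = (-(17/351)b + 17/117)(351b - 2457) + (0)
Last nonzero remainder: 351b - 2457. Dividing through by 351 gives the monic gcd b - 7.
Then lcm(f, g) = f·g / gcd(f, g); expanding and making the result monic gives the answer.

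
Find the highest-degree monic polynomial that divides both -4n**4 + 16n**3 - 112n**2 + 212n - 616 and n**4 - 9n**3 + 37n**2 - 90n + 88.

By polynomial division,
  -4n**4 + 16n**3 - 112n**2 + 212n - 616 = (-4)(n**4 - 9n**3 + 37n**2 - 90n + 88) + (-20n**3 + 36n**2 - 148n - 264)
  n**4 - 9n**3 + 37n**2 - 90n + 88 = (-(1/20)n + 9/25)(-20n**3 + 36n**2 - 148n - 264) + ((416/25)n**2 - (1248/25)n + 4576/25)
  -20n**3 + 36n**2 - 148n - 264 = (-(125/104)n - 75/52)((416/25)n**2 - (1248/25)n + 4576/25) + (0)
Last nonzero remainder: (416/25)n**2 - (1248/25)n + 4576/25. Dividing through by 416/25 gives the monic gcd n**2 - 3n + 11.

n**2 - 3n + 11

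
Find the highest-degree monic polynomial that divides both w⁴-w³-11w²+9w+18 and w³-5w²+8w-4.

By polynomial division,
  w⁴-w³-11w²+9w+18 = (w+4)(w³-5w²+8w-4) + (w²-19w+34)
  w³-5w²+8w-4 = (w+14)(w²-19w+34) + (240w-480)
  w²-19w+34 = ((1/240)w-17/240)(240w-480) + (0)
Last nonzero remainder: 240w-480. Dividing through by 240 gives the monic gcd w-2.

w-2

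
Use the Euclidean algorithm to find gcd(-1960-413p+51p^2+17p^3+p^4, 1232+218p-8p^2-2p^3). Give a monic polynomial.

Euclidean algorithm in ℚ[p]:
  p^4+17p^3+51p^2-413p-1960 = (-(1/2)p-13/2)(-2p^3-8p^2+218p+1232) + (108p^2+1620p+6048)
  -2p^3-8p^2+218p+1232 = (-(1/54)p+11/54)(108p^2+1620p+6048) + (0)
Last nonzero remainder: 108p^2+1620p+6048. Dividing through by 108 gives the monic gcd p^2+15p+56.

56+15p+p^2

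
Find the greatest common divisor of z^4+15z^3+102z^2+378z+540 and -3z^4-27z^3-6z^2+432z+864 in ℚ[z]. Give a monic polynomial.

Apply the Euclidean algorithm:
  z^4+15z^3+102z^2+378z+540 = (-1/3)(-3z^4-27z^3-6z^2+432z+864) + (6z^3+100z^2+522z+828)
  -3z^4-27z^3-6z^2+432z+864 = (-(1/2)z+23/6)(6z^3+100z^2+522z+828) + (-(385/3)z^2-1155z-2310)
  6z^3+100z^2+522z+828 = (-(18/385)z-138/385)(-(385/3)z^2-1155z-2310) + (0)
Last nonzero remainder: -(385/3)z^2-1155z-2310. Dividing through by -385/3 gives the monic gcd z^2+9z+18.

z^2+9z+18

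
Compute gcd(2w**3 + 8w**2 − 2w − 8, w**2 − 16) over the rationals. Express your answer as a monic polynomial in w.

w + 4

Euclidean algorithm in ℚ[w]:
  2w**3 + 8w**2 − 2w − 8 = (2w + 8)(w**2 − 16) + (30w + 120)
  w**2 − 16 = ((1/30)w − 2/15)(30w + 120) + (0)
Last nonzero remainder: 30w + 120. Dividing through by 30 gives the monic gcd w + 4.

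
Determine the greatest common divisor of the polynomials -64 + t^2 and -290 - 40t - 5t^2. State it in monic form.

Apply the Euclidean algorithm:
  t^2 - 64 = (-1/5)(-5t^2 - 40t - 290) + (-8t - 122)
  -5t^2 - 40t - 290 = ((5/8)t - 145/32)(-8t - 122) + (-13485/16)
  -8t - 122 = ((128/13485)t + 1952/13485)(-13485/16) + (0)
The last nonzero remainder is the constant -13485/16, so the polynomials are coprime and gcd = 1.

1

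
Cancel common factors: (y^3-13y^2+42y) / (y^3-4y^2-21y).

By polynomial division,
  y^3-13y^2+42y = (y^3-4y^2-21y) + (-9y^2+63y)
  y^3-4y^2-21y = (-(1/9)y-1/3)(-9y^2+63y) + (0)
Last nonzero remainder: -9y^2+63y. Dividing through by -9 gives the monic gcd y^2-7y.
Cancel y^2-7y from numerator and denominator to get the reduced form.

(y-6)/(y+3)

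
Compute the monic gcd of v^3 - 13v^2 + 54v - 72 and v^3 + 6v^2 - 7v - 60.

v - 3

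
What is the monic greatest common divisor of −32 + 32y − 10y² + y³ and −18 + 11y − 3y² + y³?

Euclidean algorithm in ℚ[y]:
  y³ − 10y² + 32y − 32 = (y³ − 3y² + 11y − 18) + (−7y² + 21y − 14)
  y³ − 3y² + 11y − 18 = (−(1/7)y)(−7y² + 21y − 14) + (9y − 18)
  −7y² + 21y − 14 = (−(7/9)y + 7/9)(9y − 18) + (0)
Last nonzero remainder: 9y − 18. Dividing through by 9 gives the monic gcd y − 2.

−2 + y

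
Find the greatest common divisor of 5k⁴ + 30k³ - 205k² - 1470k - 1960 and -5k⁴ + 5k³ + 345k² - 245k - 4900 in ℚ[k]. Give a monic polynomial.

k³ + 4k² - 49k - 196

Euclidean algorithm in ℚ[k]:
  5k⁴ + 30k³ - 205k² - 1470k - 1960 = (-1)(-5k⁴ + 5k³ + 345k² - 245k - 4900) + (35k³ + 140k² - 1715k - 6860)
  -5k⁴ + 5k³ + 345k² - 245k - 4900 = (-(1/7)k + 5/7)(35k³ + 140k² - 1715k - 6860) + (0)
Last nonzero remainder: 35k³ + 140k² - 1715k - 6860. Dividing through by 35 gives the monic gcd k³ + 4k² - 49k - 196.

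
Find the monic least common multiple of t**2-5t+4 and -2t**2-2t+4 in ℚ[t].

t**3-3t**2-6t+8

Euclidean algorithm in ℚ[t]:
  t**2-5t+4 = (-1/2)(-2t**2-2t+4) + (-6t+6)
  -2t**2-2t+4 = ((1/3)t+2/3)(-6t+6) + (0)
Last nonzero remainder: -6t+6. Dividing through by -6 gives the monic gcd t-1.
Then lcm(f, g) = f·g / gcd(f, g); expanding and making the result monic gives the answer.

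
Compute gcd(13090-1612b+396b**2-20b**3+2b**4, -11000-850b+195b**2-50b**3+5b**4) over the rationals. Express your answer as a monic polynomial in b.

55-4b+b**2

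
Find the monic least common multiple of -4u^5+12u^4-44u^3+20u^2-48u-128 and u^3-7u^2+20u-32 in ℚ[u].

Euclidean algorithm in ℚ[u]:
  -4u^5+12u^4-44u^3+20u^2-48u-128 = (-4u^2-16u-76)(u^3-7u^2+20u-32) + (-320u^2+960u-2560)
  u^3-7u^2+20u-32 = (-(1/320)u+1/80)(-320u^2+960u-2560) + (0)
Last nonzero remainder: -320u^2+960u-2560. Dividing through by -320 gives the monic gcd u^2-3u+8.
Then lcm(f, g) = f·g / gcd(f, g); expanding and making the result monic gives the answer.

u^6-7u^5+23u^4-49u^3+32u^2-16u-128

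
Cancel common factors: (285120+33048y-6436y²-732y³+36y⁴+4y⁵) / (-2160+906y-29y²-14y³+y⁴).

(396+80y+4y²)/(-3+y)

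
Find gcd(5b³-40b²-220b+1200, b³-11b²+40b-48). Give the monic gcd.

b-4

Euclidean algorithm in ℚ[b]:
  5b³-40b²-220b+1200 = (5)(b³-11b²+40b-48) + (15b²-420b+1440)
  b³-11b²+40b-48 = ((1/15)b+17/15)(15b²-420b+1440) + (420b-1680)
  15b²-420b+1440 = ((1/28)b-6/7)(420b-1680) + (0)
Last nonzero remainder: 420b-1680. Dividing through by 420 gives the monic gcd b-4.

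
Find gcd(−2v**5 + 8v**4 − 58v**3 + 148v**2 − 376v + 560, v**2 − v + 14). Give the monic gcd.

v**2 − v + 14

Repeated division with remainder:
  −2v**5 + 8v**4 − 58v**3 + 148v**2 − 376v + 560 = (−2v**3 + 6v**2 − 24v + 40)(v**2 − v + 14) + (0)
The last nonzero remainder v**2 − v + 14 is already monic.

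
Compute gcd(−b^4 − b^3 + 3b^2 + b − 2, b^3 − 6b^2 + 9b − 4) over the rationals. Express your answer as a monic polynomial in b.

b^2 − 2b + 1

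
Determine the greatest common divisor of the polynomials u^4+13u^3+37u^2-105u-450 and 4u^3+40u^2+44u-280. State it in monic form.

Euclidean algorithm in ℚ[u]:
  u^4+13u^3+37u^2-105u-450 = ((1/4)u+3/4)(4u^3+40u^2+44u-280) + (-4u^2-68u-240)
  4u^3+40u^2+44u-280 = (-u+7)(-4u^2-68u-240) + (280u+1400)
  -4u^2-68u-240 = (-(1/70)u-6/35)(280u+1400) + (0)
Last nonzero remainder: 280u+1400. Dividing through by 280 gives the monic gcd u+5.

u+5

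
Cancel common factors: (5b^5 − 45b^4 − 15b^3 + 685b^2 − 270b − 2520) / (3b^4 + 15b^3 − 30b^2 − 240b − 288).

(5b^2 − 50b + 105)/(3b + 12)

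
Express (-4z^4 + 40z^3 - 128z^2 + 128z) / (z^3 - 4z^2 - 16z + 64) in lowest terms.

(-4z^2 + 8z)/(z + 4)

Repeated division with remainder:
  -4z^4 + 40z^3 - 128z^2 + 128z = (-4z + 24)(z^3 - 4z^2 - 16z + 64) + (-96z^2 + 768z - 1536)
  z^3 - 4z^2 - 16z + 64 = (-(1/96)z - 1/24)(-96z^2 + 768z - 1536) + (0)
Last nonzero remainder: -96z^2 + 768z - 1536. Dividing through by -96 gives the monic gcd z^2 - 8z + 16.
Cancel z^2 - 8z + 16 from numerator and denominator to get the reduced form.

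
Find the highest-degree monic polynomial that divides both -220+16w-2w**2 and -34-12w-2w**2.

Apply the Euclidean algorithm:
  -2w**2+16w-220 = (-2w**2-12w-34) + (28w-186)
  -2w**2-12w-34 = (-(1/14)w-177/196)(28w-186) + (-19793/98)
  28w-186 = (-(2744/19793)w+18228/19793)(-19793/98) + (0)
The last nonzero remainder is the constant -19793/98, so the polynomials are coprime and gcd = 1.

1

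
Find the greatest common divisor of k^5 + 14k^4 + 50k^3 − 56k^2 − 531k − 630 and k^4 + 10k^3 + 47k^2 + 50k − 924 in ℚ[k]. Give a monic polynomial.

k^2 + 4k − 21

Repeated division with remainder:
  k^5 + 14k^4 + 50k^3 − 56k^2 − 531k − 630 = (k + 4)(k^4 + 10k^3 + 47k^2 + 50k − 924) + (−37k^3 − 294k^2 + 193k + 3066)
  k^4 + 10k^3 + 47k^2 + 50k − 924 = (−(1/37)k − 76/1369)(−37k^3 − 294k^2 + 193k + 3066) + ((49140/1369)k^2 + (196560/1369)k − 1031940/1369)
  −37k^3 − 294k^2 + 193k + 3066 = (−(50653/49140)k − 99937/24570)((49140/1369)k^2 + (196560/1369)k − 1031940/1369) + (0)
Last nonzero remainder: (49140/1369)k^2 + (196560/1369)k − 1031940/1369. Dividing through by 49140/1369 gives the monic gcd k^2 + 4k − 21.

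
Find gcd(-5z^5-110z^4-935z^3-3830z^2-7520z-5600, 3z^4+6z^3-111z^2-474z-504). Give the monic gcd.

z^2+6z+8

Apply the Euclidean algorithm:
  -5z^5-110z^4-935z^3-3830z^2-7520z-5600 = (-(5/3)z-100/3)(3z^4+6z^3-111z^2-474z-504) + (-920z^3-8320z^2-24160z-22400)
  3z^4+6z^3-111z^2-474z-504 = (-(3/920)z+243/10580)(-920z^3-8320z^2-24160z-22400) + ((693/529)z^2+(4158/529)z+5544/529)
  -920z^3-8320z^2-24160z-22400 = (-(486680/693)z-211600/99)((693/529)z^2+(4158/529)z+5544/529) + (0)
Last nonzero remainder: (693/529)z^2+(4158/529)z+5544/529. Dividing through by 693/529 gives the monic gcd z^2+6z+8.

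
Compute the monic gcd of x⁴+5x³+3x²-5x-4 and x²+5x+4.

By polynomial division,
  x⁴+5x³+3x²-5x-4 = (x²-1)(x²+5x+4) + (0)
The last nonzero remainder x²+5x+4 is already monic.

x²+5x+4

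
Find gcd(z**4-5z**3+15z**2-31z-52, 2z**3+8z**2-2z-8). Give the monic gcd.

Repeated division with remainder:
  z**4-5z**3+15z**2-31z-52 = ((1/2)z-9/2)(2z**3+8z**2-2z-8) + (52z**2-36z-88)
  2z**3+8z**2-2z-8 = ((1/26)z+61/338)(52z**2-36z-88) + ((1332/169)z+1332/169)
  52z**2-36z-88 = ((2197/333)z-3718/333)((1332/169)z+1332/169) + (0)
Last nonzero remainder: (1332/169)z+1332/169. Dividing through by 1332/169 gives the monic gcd z+1.

z+1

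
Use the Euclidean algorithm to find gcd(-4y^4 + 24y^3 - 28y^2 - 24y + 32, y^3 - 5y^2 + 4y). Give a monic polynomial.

y^2 - 5y + 4

Apply the Euclidean algorithm:
  -4y^4 + 24y^3 - 28y^2 - 24y + 32 = (-4y + 4)(y^3 - 5y^2 + 4y) + (8y^2 - 40y + 32)
  y^3 - 5y^2 + 4y = ((1/8)y)(8y^2 - 40y + 32) + (0)
Last nonzero remainder: 8y^2 - 40y + 32. Dividing through by 8 gives the monic gcd y^2 - 5y + 4.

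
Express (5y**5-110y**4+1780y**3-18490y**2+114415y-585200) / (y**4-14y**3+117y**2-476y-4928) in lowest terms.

(5y**2-20y+475)/(y+4)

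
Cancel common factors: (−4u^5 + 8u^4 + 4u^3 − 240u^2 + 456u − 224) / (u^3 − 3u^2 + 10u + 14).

Euclidean algorithm in ℚ[u]:
  −4u^5 + 8u^4 + 4u^3 − 240u^2 + 456u − 224 = (−4u^2 − 4u + 32)(u^3 − 3u^2 + 10u + 14) + (−48u^2 + 192u − 672)
  u^3 − 3u^2 + 10u + 14 = (−(1/48)u − 1/48)(−48u^2 + 192u − 672) + (0)
Last nonzero remainder: −48u^2 + 192u − 672. Dividing through by −48 gives the monic gcd u^2 − 4u + 14.
Cancel u^2 − 4u + 14 from numerator and denominator to get the reduced form.

(−4u^3 − 8u^2 + 28u − 16)/(u + 1)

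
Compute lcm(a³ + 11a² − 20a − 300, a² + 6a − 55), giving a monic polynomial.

a⁴ + 22a³ + 101a² − 520a − 3300

Euclidean algorithm in ℚ[a]:
  a³ + 11a² − 20a − 300 = (a + 5)(a² + 6a − 55) + (5a − 25)
  a² + 6a − 55 = ((1/5)a + 11/5)(5a − 25) + (0)
Last nonzero remainder: 5a − 25. Dividing through by 5 gives the monic gcd a − 5.
Then lcm(f, g) = f·g / gcd(f, g); expanding and making the result monic gives the answer.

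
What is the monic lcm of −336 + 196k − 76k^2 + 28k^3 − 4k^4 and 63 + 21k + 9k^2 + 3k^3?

Apply the Euclidean algorithm:
  −4k^4 + 28k^3 − 76k^2 + 196k − 336 = (−(4/3)k + 40/3)(3k^3 + 9k^2 + 21k + 63) + (−168k^2 − 1176)
  3k^3 + 9k^2 + 21k + 63 = (−(1/56)k − 3/56)(−168k^2 − 1176) + (0)
Last nonzero remainder: −168k^2 − 1176. Dividing through by −168 gives the monic gcd k^2 + 7.
Then lcm(f, g) = f·g / gcd(f, g); expanding and making the result monic gives the answer.

252 − 63k + 8k^2 − 2k^3 − 4k^4 + k^5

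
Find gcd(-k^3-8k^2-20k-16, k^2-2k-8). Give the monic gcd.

k+2

Apply the Euclidean algorithm:
  -k^3-8k^2-20k-16 = (-k-10)(k^2-2k-8) + (-48k-96)
  k^2-2k-8 = (-(1/48)k+1/12)(-48k-96) + (0)
Last nonzero remainder: -48k-96. Dividing through by -48 gives the monic gcd k+2.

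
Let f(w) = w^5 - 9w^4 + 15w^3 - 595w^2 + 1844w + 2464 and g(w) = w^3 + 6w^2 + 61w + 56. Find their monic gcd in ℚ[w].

Apply the Euclidean algorithm:
  w^5 - 9w^4 + 15w^3 - 595w^2 + 1844w + 2464 = (w^2 - 15w + 44)(w^3 + 6w^2 + 61w + 56) + (0)
The last nonzero remainder w^3 + 6w^2 + 61w + 56 is already monic.

w^3 + 6w^2 + 61w + 56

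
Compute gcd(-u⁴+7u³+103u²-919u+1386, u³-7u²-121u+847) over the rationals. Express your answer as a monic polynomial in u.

u²+4u-77

By polynomial division,
  -u⁴+7u³+103u²-919u+1386 = (-u)(u³-7u²-121u+847) + (-18u²-72u+1386)
  u³-7u²-121u+847 = (-(1/18)u+11/18)(-18u²-72u+1386) + (0)
Last nonzero remainder: -18u²-72u+1386. Dividing through by -18 gives the monic gcd u²+4u-77.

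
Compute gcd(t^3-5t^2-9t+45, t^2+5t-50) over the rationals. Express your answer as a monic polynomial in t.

t-5

Apply the Euclidean algorithm:
  t^3-5t^2-9t+45 = (t-10)(t^2+5t-50) + (91t-455)
  t^2+5t-50 = ((1/91)t+10/91)(91t-455) + (0)
Last nonzero remainder: 91t-455. Dividing through by 91 gives the monic gcd t-5.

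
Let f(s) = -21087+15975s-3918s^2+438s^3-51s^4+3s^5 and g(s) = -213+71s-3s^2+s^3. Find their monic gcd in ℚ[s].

-213+71s-3s^2+s^3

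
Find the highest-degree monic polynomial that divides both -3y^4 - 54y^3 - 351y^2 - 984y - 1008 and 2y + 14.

y + 7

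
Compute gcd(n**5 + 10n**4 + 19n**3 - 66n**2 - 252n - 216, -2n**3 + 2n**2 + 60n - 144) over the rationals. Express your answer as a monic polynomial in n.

Euclidean algorithm in ℚ[n]:
  n**5 + 10n**4 + 19n**3 - 66n**2 - 252n - 216 = (-(1/2)n**2 - (11/2)n - 30)(-2n**3 + 2n**2 + 60n - 144) + (252n**2 + 756n - 4536)
  -2n**3 + 2n**2 + 60n - 144 = (-(1/126)n + 2/63)(252n**2 + 756n - 4536) + (0)
Last nonzero remainder: 252n**2 + 756n - 4536. Dividing through by 252 gives the monic gcd n**2 + 3n - 18.

n**2 + 3n - 18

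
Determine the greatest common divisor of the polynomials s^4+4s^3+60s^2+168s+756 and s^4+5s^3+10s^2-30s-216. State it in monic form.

Repeated division with remainder:
  s^4+4s^3+60s^2+168s+756 = (s^4+5s^3+10s^2-30s-216) + (-s^3+50s^2+198s+972)
  s^4+5s^3+10s^2-30s-216 = (-s-55)(-s^3+50s^2+198s+972) + (2958s^2+11832s+53244)
  -s^3+50s^2+198s+972 = (-(1/2958)s+9/493)(2958s^2+11832s+53244) + (0)
Last nonzero remainder: 2958s^2+11832s+53244. Dividing through by 2958 gives the monic gcd s^2+4s+18.

s^2+4s+18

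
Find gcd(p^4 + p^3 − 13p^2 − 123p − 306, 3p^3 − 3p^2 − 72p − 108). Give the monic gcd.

Apply the Euclidean algorithm:
  p^4 + p^3 − 13p^2 − 123p − 306 = ((1/3)p + 2/3)(3p^3 − 3p^2 − 72p − 108) + (13p^2 − 39p − 234)
  3p^3 − 3p^2 − 72p − 108 = ((3/13)p + 6/13)(13p^2 − 39p − 234) + (0)
Last nonzero remainder: 13p^2 − 39p − 234. Dividing through by 13 gives the monic gcd p^2 − 3p − 18.

p^2 − 3p − 18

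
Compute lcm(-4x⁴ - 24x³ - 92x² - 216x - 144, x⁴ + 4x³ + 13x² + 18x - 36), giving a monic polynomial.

x⁵ + 5x⁴ + 17x³ + 31x² - 18x - 36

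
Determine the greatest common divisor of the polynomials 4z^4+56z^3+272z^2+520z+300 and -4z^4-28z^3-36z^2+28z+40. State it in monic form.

z^2+6z+5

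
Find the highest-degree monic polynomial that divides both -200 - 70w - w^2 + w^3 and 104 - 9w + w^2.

Apply the Euclidean algorithm:
  w^3 - w^2 - 70w - 200 = (w + 8)(w^2 - 9w + 104) + (-102w - 1032)
  w^2 - 9w + 104 = (-(1/102)w + 325/1734)(-102w - 1032) + (85956/289)
  -102w - 1032 = (-(4913/14326)w - 24854/7163)(85956/289) + (0)
The last nonzero remainder is the constant 85956/289, so the polynomials are coprime and gcd = 1.

1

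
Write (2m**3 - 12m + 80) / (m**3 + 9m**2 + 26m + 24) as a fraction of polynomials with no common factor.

Apply the Euclidean algorithm:
  2m**3 - 12m + 80 = (2)(m**3 + 9m**2 + 26m + 24) + (-18m**2 - 64m + 32)
  m**3 + 9m**2 + 26m + 24 = (-(1/18)m - 49/162)(-18m**2 - 64m + 32) + ((682/81)m + 2728/81)
  -18m**2 - 64m + 32 = (-(729/341)m + 324/341)((682/81)m + 2728/81) + (0)
Last nonzero remainder: (682/81)m + 2728/81. Dividing through by 682/81 gives the monic gcd m + 4.
Cancel m + 4 from numerator and denominator to get the reduced form.

(2m**2 - 8m + 20)/(m**2 + 5m + 6)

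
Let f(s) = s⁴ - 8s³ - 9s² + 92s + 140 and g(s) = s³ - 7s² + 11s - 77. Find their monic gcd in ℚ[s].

Repeated division with remainder:
  s⁴ - 8s³ - 9s² + 92s + 140 = (s - 1)(s³ - 7s² + 11s - 77) + (-27s² + 180s + 63)
  s³ - 7s² + 11s - 77 = (-(1/27)s + 1/81)(-27s² + 180s + 63) + ((100/9)s - 700/9)
  -27s² + 180s + 63 = (-(243/100)s - 81/100)((100/9)s - 700/9) + (0)
Last nonzero remainder: (100/9)s - 700/9. Dividing through by 100/9 gives the monic gcd s - 7.

s - 7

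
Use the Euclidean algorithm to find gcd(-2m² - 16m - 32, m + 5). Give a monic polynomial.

Euclidean algorithm in ℚ[m]:
  -2m² - 16m - 32 = (-2m - 6)(m + 5) + (-2)
  m + 5 = (-(1/2)m - 5/2)(-2) + (0)
The last nonzero remainder is the constant -2, so the polynomials are coprime and gcd = 1.

1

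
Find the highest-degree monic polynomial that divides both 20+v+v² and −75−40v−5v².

Euclidean algorithm in ℚ[v]:
  v²+v+20 = (−1/5)(−5v²−40v−75) + (−7v+5)
  −5v²−40v−75 = ((5/7)v+305/49)(−7v+5) + (−5200/49)
  −7v+5 = ((343/5200)v−49/1040)(−5200/49) + (0)
The last nonzero remainder is the constant −5200/49, so the polynomials are coprime and gcd = 1.

1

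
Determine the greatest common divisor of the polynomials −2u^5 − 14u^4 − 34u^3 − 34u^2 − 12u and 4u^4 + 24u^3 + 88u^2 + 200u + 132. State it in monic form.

u^2 + 4u + 3

By polynomial division,
  −2u^5 − 14u^4 − 34u^3 − 34u^2 − 12u = (−(1/2)u − 1/2)(4u^4 + 24u^3 + 88u^2 + 200u + 132) + (22u^3 + 110u^2 + 154u + 66)
  4u^4 + 24u^3 + 88u^2 + 200u + 132 = ((2/11)u + 2/11)(22u^3 + 110u^2 + 154u + 66) + (40u^2 + 160u + 120)
  22u^3 + 110u^2 + 154u + 66 = ((11/20)u + 11/20)(40u^2 + 160u + 120) + (0)
Last nonzero remainder: 40u^2 + 160u + 120. Dividing through by 40 gives the monic gcd u^2 + 4u + 3.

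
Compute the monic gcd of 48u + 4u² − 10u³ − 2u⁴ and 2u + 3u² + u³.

u

Apply the Euclidean algorithm:
  −2u⁴ − 10u³ + 4u² + 48u = (−2u − 4)(u³ + 3u² + 2u) + (20u² + 56u)
  u³ + 3u² + 2u = ((1/20)u + 1/100)(20u² + 56u) + ((36/25)u)
  20u² + 56u = ((125/9)u + 350/9)((36/25)u) + (0)
Last nonzero remainder: (36/25)u. Dividing through by 36/25 gives the monic gcd u.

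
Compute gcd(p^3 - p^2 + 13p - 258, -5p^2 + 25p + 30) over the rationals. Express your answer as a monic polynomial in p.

p - 6

By polynomial division,
  p^3 - p^2 + 13p - 258 = (-(1/5)p - 4/5)(-5p^2 + 25p + 30) + (39p - 234)
  -5p^2 + 25p + 30 = (-(5/39)p - 5/39)(39p - 234) + (0)
Last nonzero remainder: 39p - 234. Dividing through by 39 gives the monic gcd p - 6.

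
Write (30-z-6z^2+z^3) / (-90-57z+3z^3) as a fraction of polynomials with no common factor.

(-3+z)/(9+3z)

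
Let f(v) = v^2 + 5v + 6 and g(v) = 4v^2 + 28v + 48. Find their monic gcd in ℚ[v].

v + 3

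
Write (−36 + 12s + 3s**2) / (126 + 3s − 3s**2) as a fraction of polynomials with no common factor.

Repeated division with remainder:
  3s**2 + 12s − 36 = (−1)(−3s**2 + 3s + 126) + (15s + 90)
  −3s**2 + 3s + 126 = (−(1/5)s + 7/5)(15s + 90) + (0)
Last nonzero remainder: 15s + 90. Dividing through by 15 gives the monic gcd s + 6.
Cancel s + 6 from numerator and denominator to get the reduced form.

(2 − s)/(−7 + s)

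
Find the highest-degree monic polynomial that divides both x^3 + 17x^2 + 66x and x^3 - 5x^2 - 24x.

Repeated division with remainder:
  x^3 + 17x^2 + 66x = (x^3 - 5x^2 - 24x) + (22x^2 + 90x)
  x^3 - 5x^2 - 24x = ((1/22)x - 50/121)(22x^2 + 90x) + ((1596/121)x)
  22x^2 + 90x = ((1331/798)x + 1815/266)((1596/121)x) + (0)
Last nonzero remainder: (1596/121)x. Dividing through by 1596/121 gives the monic gcd x.

x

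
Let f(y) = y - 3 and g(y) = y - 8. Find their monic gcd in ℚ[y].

Apply the Euclidean algorithm:
  y - 3 = (y - 8) + (5)
  y - 8 = ((1/5)y - 8/5)(5) + (0)
The last nonzero remainder is the constant 5, so the polynomials are coprime and gcd = 1.

1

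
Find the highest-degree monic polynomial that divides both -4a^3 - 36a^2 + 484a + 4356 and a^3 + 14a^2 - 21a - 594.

Repeated division with remainder:
  -4a^3 - 36a^2 + 484a + 4356 = (-4)(a^3 + 14a^2 - 21a - 594) + (20a^2 + 400a + 1980)
  a^3 + 14a^2 - 21a - 594 = ((1/20)a - 3/10)(20a^2 + 400a + 1980) + (0)
Last nonzero remainder: 20a^2 + 400a + 1980. Dividing through by 20 gives the monic gcd a^2 + 20a + 99.

a^2 + 20a + 99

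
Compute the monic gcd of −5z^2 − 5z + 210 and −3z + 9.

1

Euclidean algorithm in ℚ[z]:
  −5z^2 − 5z + 210 = ((5/3)z + 20/3)(−3z + 9) + (150)
  −3z + 9 = (−(1/50)z + 3/50)(150) + (0)
The last nonzero remainder is the constant 150, so the polynomials are coprime and gcd = 1.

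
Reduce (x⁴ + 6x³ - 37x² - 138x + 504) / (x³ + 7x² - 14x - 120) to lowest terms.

(x² + 4x - 21)/(x + 5)

Repeated division with remainder:
  x⁴ + 6x³ - 37x² - 138x + 504 = (x - 1)(x³ + 7x² - 14x - 120) + (-16x² - 32x + 384)
  x³ + 7x² - 14x - 120 = (-(1/16)x - 5/16)(-16x² - 32x + 384) + (0)
Last nonzero remainder: -16x² - 32x + 384. Dividing through by -16 gives the monic gcd x² + 2x - 24.
Cancel x² + 2x - 24 from numerator and denominator to get the reduced form.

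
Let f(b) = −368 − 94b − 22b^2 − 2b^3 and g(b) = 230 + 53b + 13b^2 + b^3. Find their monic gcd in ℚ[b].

23 + 3b + b^2

By polynomial division,
  −2b^3 − 22b^2 − 94b − 368 = (−2)(b^3 + 13b^2 + 53b + 230) + (4b^2 + 12b + 92)
  b^3 + 13b^2 + 53b + 230 = ((1/4)b + 5/2)(4b^2 + 12b + 92) + (0)
Last nonzero remainder: 4b^2 + 12b + 92. Dividing through by 4 gives the monic gcd b^2 + 3b + 23.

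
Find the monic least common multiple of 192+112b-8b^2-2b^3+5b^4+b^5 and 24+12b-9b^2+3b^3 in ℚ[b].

Repeated division with remainder:
  b^5+5b^4-2b^3-8b^2+112b+192 = ((1/3)b^2+(8/3)b+6)(3b^3-9b^2+12b+24) + (6b^2-24b+48)
  3b^3-9b^2+12b+24 = ((1/2)b+1/2)(6b^2-24b+48) + (0)
Last nonzero remainder: 6b^2-24b+48. Dividing through by 6 gives the monic gcd b^2-4b+8.
Then lcm(f, g) = f·g / gcd(f, g); expanding and making the result monic gives the answer.

192+304b+104b^2-10b^3+3b^4+6b^5+b^6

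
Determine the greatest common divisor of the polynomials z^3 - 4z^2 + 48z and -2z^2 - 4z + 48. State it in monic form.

1

Euclidean algorithm in ℚ[z]:
  z^3 - 4z^2 + 48z = (-(1/2)z + 3)(-2z^2 - 4z + 48) + (84z - 144)
  -2z^2 - 4z + 48 = (-(1/42)z - 13/147)(84z - 144) + (1728/49)
  84z - 144 = ((343/144)z - 49/12)(1728/49) + (0)
The last nonzero remainder is the constant 1728/49, so the polynomials are coprime and gcd = 1.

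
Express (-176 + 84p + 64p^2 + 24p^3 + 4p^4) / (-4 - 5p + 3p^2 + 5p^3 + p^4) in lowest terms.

(44 + 12p + 4p^2)/(1 + 2p + p^2)

By polynomial division,
  4p^4 + 24p^3 + 64p^2 + 84p - 176 = (4)(p^4 + 5p^3 + 3p^2 - 5p - 4) + (4p^3 + 52p^2 + 104p - 160)
  p^4 + 5p^3 + 3p^2 - 5p - 4 = ((1/4)p - 2)(4p^3 + 52p^2 + 104p - 160) + (81p^2 + 243p - 324)
  4p^3 + 52p^2 + 104p - 160 = ((4/81)p + 40/81)(81p^2 + 243p - 324) + (0)
Last nonzero remainder: 81p^2 + 243p - 324. Dividing through by 81 gives the monic gcd p^2 + 3p - 4.
Cancel p^2 + 3p - 4 from numerator and denominator to get the reduced form.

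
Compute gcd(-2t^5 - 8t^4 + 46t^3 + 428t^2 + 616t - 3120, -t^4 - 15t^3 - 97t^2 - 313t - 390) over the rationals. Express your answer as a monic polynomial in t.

t^3 + 12t^2 + 61t + 130

Repeated division with remainder:
  -2t^5 - 8t^4 + 46t^3 + 428t^2 + 616t - 3120 = (2t - 22)(-t^4 - 15t^3 - 97t^2 - 313t - 390) + (-90t^3 - 1080t^2 - 5490t - 11700)
  -t^4 - 15t^3 - 97t^2 - 313t - 390 = ((1/90)t + 1/30)(-90t^3 - 1080t^2 - 5490t - 11700) + (0)
Last nonzero remainder: -90t^3 - 1080t^2 - 5490t - 11700. Dividing through by -90 gives the monic gcd t^3 + 12t^2 + 61t + 130.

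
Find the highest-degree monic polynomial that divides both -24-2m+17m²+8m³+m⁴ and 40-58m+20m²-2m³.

-1+m

Apply the Euclidean algorithm:
  m⁴+8m³+17m²-2m-24 = (-(1/2)m-9)(-2m³+20m²-58m+40) + (168m²-504m+336)
  -2m³+20m²-58m+40 = (-(1/84)m+1/12)(168m²-504m+336) + (-12m+12)
  168m²-504m+336 = (-14m+28)(-12m+12) + (0)
Last nonzero remainder: -12m+12. Dividing through by -12 gives the monic gcd m-1.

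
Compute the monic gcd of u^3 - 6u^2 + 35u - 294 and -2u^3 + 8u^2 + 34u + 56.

Euclidean algorithm in ℚ[u]:
  u^3 - 6u^2 + 35u - 294 = (-1/2)(-2u^3 + 8u^2 + 34u + 56) + (-2u^2 + 52u - 266)
  -2u^3 + 8u^2 + 34u + 56 = (u + 22)(-2u^2 + 52u - 266) + (-844u + 5908)
  -2u^2 + 52u - 266 = ((1/422)u - 19/422)(-844u + 5908) + (0)
Last nonzero remainder: -844u + 5908. Dividing through by -844 gives the monic gcd u - 7.

u - 7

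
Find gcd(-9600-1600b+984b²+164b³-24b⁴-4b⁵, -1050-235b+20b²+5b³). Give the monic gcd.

Apply the Euclidean algorithm:
  -4b⁵-24b⁴+164b³+984b²-1600b-9600 = (-(4/5)b²-(8/5)b+8/5)(5b³+20b²-235b-1050) + (-264b²-2904b-7920)
  5b³+20b²-235b-1050 = (-(5/264)b+35/264)(-264b²-2904b-7920) + (0)
Last nonzero remainder: -264b²-2904b-7920. Dividing through by -264 gives the monic gcd b²+11b+30.

30+11b+b²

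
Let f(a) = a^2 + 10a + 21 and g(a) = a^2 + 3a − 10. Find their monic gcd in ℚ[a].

Euclidean algorithm in ℚ[a]:
  a^2 + 10a + 21 = (a^2 + 3a − 10) + (7a + 31)
  a^2 + 3a − 10 = ((1/7)a − 10/49)(7a + 31) + (−180/49)
  7a + 31 = (−(343/180)a − 1519/180)(−180/49) + (0)
The last nonzero remainder is the constant −180/49, so the polynomials are coprime and gcd = 1.

1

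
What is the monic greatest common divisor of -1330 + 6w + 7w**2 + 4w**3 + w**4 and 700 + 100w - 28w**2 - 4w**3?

-35 + 2w + w**2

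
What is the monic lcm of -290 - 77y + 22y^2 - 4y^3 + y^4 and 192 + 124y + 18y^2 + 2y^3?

-13920 - 5726y + 227y^2 - 115y^3 + 42y^4 + 3y^5 + y^6

Repeated division with remainder:
  y^4 - 4y^3 + 22y^2 - 77y - 290 = ((1/2)y - 13/2)(2y^3 + 18y^2 + 124y + 192) + (77y^2 + 633y + 958)
  2y^3 + 18y^2 + 124y + 192 = ((2/77)y + 120/5929)(77y^2 + 633y + 958) + ((511704/5929)y + 1023408/5929)
  77y^2 + 633y + 958 = ((456533/511704)y + 2839991/511704)((511704/5929)y + 1023408/5929) + (0)
Last nonzero remainder: (511704/5929)y + 1023408/5929. Dividing through by 511704/5929 gives the monic gcd y + 2.
Then lcm(f, g) = f·g / gcd(f, g); expanding and making the result monic gives the answer.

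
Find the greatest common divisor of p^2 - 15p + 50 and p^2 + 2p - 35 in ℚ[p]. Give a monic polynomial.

p - 5

Apply the Euclidean algorithm:
  p^2 - 15p + 50 = (p^2 + 2p - 35) + (-17p + 85)
  p^2 + 2p - 35 = (-(1/17)p - 7/17)(-17p + 85) + (0)
Last nonzero remainder: -17p + 85. Dividing through by -17 gives the monic gcd p - 5.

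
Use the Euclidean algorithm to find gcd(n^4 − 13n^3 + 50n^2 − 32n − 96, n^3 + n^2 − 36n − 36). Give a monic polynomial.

n^2 − 5n − 6

Apply the Euclidean algorithm:
  n^4 − 13n^3 + 50n^2 − 32n − 96 = (n − 14)(n^3 + n^2 − 36n − 36) + (100n^2 − 500n − 600)
  n^3 + n^2 − 36n − 36 = ((1/100)n + 3/50)(100n^2 − 500n − 600) + (0)
Last nonzero remainder: 100n^2 − 500n − 600. Dividing through by 100 gives the monic gcd n^2 − 5n − 6.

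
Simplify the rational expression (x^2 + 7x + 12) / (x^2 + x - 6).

(x + 4)/(x - 2)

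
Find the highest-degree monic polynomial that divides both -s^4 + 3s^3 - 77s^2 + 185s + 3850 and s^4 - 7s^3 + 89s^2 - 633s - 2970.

Euclidean algorithm in ℚ[s]:
  -s^4 + 3s^3 - 77s^2 + 185s + 3850 = (-1)(s^4 - 7s^3 + 89s^2 - 633s - 2970) + (-4s^3 + 12s^2 - 448s + 880)
  s^4 - 7s^3 + 89s^2 - 633s - 2970 = (-(1/4)s + 1)(-4s^3 + 12s^2 - 448s + 880) + (-35s^2 + 35s - 3850)
  -4s^3 + 12s^2 - 448s + 880 = ((4/35)s - 8/35)(-35s^2 + 35s - 3850) + (0)
Last nonzero remainder: -35s^2 + 35s - 3850. Dividing through by -35 gives the monic gcd s^2 - s + 110.

s^2 - s + 110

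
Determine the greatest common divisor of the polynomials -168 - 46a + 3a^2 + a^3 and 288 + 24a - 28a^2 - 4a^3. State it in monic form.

By polynomial division,
  a^3 + 3a^2 - 46a - 168 = (-1/4)(-4a^3 - 28a^2 + 24a + 288) + (-4a^2 - 40a - 96)
  -4a^3 - 28a^2 + 24a + 288 = (a - 3)(-4a^2 - 40a - 96) + (0)
Last nonzero remainder: -4a^2 - 40a - 96. Dividing through by -4 gives the monic gcd a^2 + 10a + 24.

24 + 10a + a^2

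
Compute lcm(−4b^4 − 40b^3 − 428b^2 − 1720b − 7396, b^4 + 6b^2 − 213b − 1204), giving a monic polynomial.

Apply the Euclidean algorithm:
  −4b^4 − 40b^3 − 428b^2 − 1720b − 7396 = (−4)(b^4 + 6b^2 − 213b − 1204) + (−40b^3 − 404b^2 − 2572b − 12212)
  b^4 + 6b^2 − 213b − 1204 = (−(1/40)b + 101/400)(−40b^3 − 404b^2 − 2572b − 12212) + ((4371/100)b^2 + (13113/100)b + 187953/100)
  −40b^3 − 404b^2 − 2572b − 12212 = (−(4000/4371)b − 28400/4371)((4371/100)b^2 + (13113/100)b + 187953/100) + (0)
Last nonzero remainder: (4371/100)b^2 + (13113/100)b + 187953/100. Dividing through by 4371/100 gives the monic gcd b^2 + 3b + 43.
Then lcm(f, g) = f·g / gcd(f, g); expanding and making the result monic gives the answer.

b^6 + 7b^5 + 49b^4 − 171b^3 − 2437b^2 − 17587b − 51772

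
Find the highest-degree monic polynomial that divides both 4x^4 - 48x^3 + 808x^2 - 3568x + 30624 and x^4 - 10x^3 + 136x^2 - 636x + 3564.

x^2 - 2x + 66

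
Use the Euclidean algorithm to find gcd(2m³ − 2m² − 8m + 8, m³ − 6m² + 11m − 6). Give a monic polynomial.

Apply the Euclidean algorithm:
  2m³ − 2m² − 8m + 8 = (2)(m³ − 6m² + 11m − 6) + (10m² − 30m + 20)
  m³ − 6m² + 11m − 6 = ((1/10)m − 3/10)(10m² − 30m + 20) + (0)
Last nonzero remainder: 10m² − 30m + 20. Dividing through by 10 gives the monic gcd m² − 3m + 2.

m² − 3m + 2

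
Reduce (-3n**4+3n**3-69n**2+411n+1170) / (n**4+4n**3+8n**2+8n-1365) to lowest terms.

(-3n-6)/(n+7)

Apply the Euclidean algorithm:
  -3n**4+3n**3-69n**2+411n+1170 = (-3)(n**4+4n**3+8n**2+8n-1365) + (15n**3-45n**2+435n-2925)
  n**4+4n**3+8n**2+8n-1365 = ((1/15)n+7/15)(15n**3-45n**2+435n-2925) + (0)
Last nonzero remainder: 15n**3-45n**2+435n-2925. Dividing through by 15 gives the monic gcd n**3-3n**2+29n-195.
Cancel n**3-3n**2+29n-195 from numerator and denominator to get the reduced form.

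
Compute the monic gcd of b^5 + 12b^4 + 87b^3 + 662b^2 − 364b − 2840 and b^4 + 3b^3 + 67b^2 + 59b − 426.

Apply the Euclidean algorithm:
  b^5 + 12b^4 + 87b^3 + 662b^2 − 364b − 2840 = (b + 9)(b^4 + 3b^3 + 67b^2 + 59b − 426) + (−7b^3 − 469b + 994)
  b^4 + 3b^3 + 67b^2 + 59b − 426 = (−(1/7)b − 3/7)(−7b^3 − 469b + 994) + (0)
Last nonzero remainder: −7b^3 − 469b + 994. Dividing through by −7 gives the monic gcd b^3 + 67b − 142.

b^3 + 67b − 142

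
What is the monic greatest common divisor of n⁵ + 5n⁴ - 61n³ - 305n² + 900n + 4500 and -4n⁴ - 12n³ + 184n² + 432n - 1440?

n³ + 5n² - 36n - 180

Repeated division with remainder:
  n⁵ + 5n⁴ - 61n³ - 305n² + 900n + 4500 = (-(1/4)n - 1/2)(-4n⁴ - 12n³ + 184n² + 432n - 1440) + (-21n³ - 105n² + 756n + 3780)
  -4n⁴ - 12n³ + 184n² + 432n - 1440 = ((4/21)n - 8/21)(-21n³ - 105n² + 756n + 3780) + (0)
Last nonzero remainder: -21n³ - 105n² + 756n + 3780. Dividing through by -21 gives the monic gcd n³ + 5n² - 36n - 180.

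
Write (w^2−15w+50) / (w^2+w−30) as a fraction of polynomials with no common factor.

Apply the Euclidean algorithm:
  w^2−15w+50 = (w^2+w−30) + (−16w+80)
  w^2+w−30 = (−(1/16)w−3/8)(−16w+80) + (0)
Last nonzero remainder: −16w+80. Dividing through by −16 gives the monic gcd w−5.
Cancel w−5 from numerator and denominator to get the reduced form.

(w−10)/(w+6)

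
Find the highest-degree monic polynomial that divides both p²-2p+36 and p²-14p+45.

Repeated division with remainder:
  p²-2p+36 = (p²-14p+45) + (12p-9)
  p²-14p+45 = ((1/12)p-53/48)(12p-9) + (561/16)
  12p-9 = ((64/187)p-48/187)(561/16) + (0)
The last nonzero remainder is the constant 561/16, so the polynomials are coprime and gcd = 1.

1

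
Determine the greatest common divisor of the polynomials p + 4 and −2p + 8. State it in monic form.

1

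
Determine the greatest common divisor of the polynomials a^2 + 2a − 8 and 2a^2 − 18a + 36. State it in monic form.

Apply the Euclidean algorithm:
  a^2 + 2a − 8 = (1/2)(2a^2 − 18a + 36) + (11a − 26)
  2a^2 − 18a + 36 = ((2/11)a − 146/121)(11a − 26) + (560/121)
  11a − 26 = ((1331/560)a − 1573/280)(560/121) + (0)
The last nonzero remainder is the constant 560/121, so the polynomials are coprime and gcd = 1.

1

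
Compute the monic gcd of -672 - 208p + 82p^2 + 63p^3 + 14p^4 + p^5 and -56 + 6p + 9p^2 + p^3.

Repeated division with remainder:
  p^5 + 14p^4 + 63p^3 + 82p^2 - 208p - 672 = (p^2 + 5p + 12)(p^3 + 9p^2 + 6p - 56) + (0)
The last nonzero remainder p^3 + 9p^2 + 6p - 56 is already monic.

-56 + 6p + 9p^2 + p^3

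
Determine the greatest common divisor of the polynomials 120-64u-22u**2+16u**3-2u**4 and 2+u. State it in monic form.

Repeated division with remainder:
  -2u**4+16u**3-22u**2-64u+120 = (-2u**3+20u**2-62u+60)(u+2) + (0)
The last nonzero remainder u+2 is already monic.

2+u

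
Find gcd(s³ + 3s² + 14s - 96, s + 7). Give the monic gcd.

1

Repeated division with remainder:
  s³ + 3s² + 14s - 96 = (s² - 4s + 42)(s + 7) + (-390)
  s + 7 = (-(1/390)s - 7/390)(-390) + (0)
The last nonzero remainder is the constant -390, so the polynomials are coprime and gcd = 1.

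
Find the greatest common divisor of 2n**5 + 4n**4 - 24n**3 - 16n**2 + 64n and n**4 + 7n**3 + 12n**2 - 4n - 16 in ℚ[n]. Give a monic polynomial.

Apply the Euclidean algorithm:
  2n**5 + 4n**4 - 24n**3 - 16n**2 + 64n = (2n - 10)(n**4 + 7n**3 + 12n**2 - 4n - 16) + (22n**3 + 112n**2 + 56n - 160)
  n**4 + 7n**3 + 12n**2 - 4n - 16 = ((1/22)n + 21/242)(22n**3 + 112n**2 + 56n - 160) + (-(32/121)n**2 - (192/121)n - 256/121)
  22n**3 + 112n**2 + 56n - 160 = (-(1331/16)n + 605/8)(-(32/121)n**2 - (192/121)n - 256/121) + (0)
Last nonzero remainder: -(32/121)n**2 - (192/121)n - 256/121. Dividing through by -32/121 gives the monic gcd n**2 + 6n + 8.

n**2 + 6n + 8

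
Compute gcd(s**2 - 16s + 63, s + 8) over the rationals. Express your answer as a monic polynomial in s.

1

Euclidean algorithm in ℚ[s]:
  s**2 - 16s + 63 = (s - 24)(s + 8) + (255)
  s + 8 = ((1/255)s + 8/255)(255) + (0)
The last nonzero remainder is the constant 255, so the polynomials are coprime and gcd = 1.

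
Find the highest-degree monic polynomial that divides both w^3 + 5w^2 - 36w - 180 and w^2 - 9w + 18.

w - 6

Apply the Euclidean algorithm:
  w^3 + 5w^2 - 36w - 180 = (w + 14)(w^2 - 9w + 18) + (72w - 432)
  w^2 - 9w + 18 = ((1/72)w - 1/24)(72w - 432) + (0)
Last nonzero remainder: 72w - 432. Dividing through by 72 gives the monic gcd w - 6.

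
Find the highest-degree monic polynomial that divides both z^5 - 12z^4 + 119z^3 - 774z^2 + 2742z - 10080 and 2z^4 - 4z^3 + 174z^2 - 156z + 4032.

z^2 - 3z + 48

By polynomial division,
  z^5 - 12z^4 + 119z^3 - 774z^2 + 2742z - 10080 = ((1/2)z - 5)(2z^4 - 4z^3 + 174z^2 - 156z + 4032) + (12z^3 + 174z^2 - 54z + 10080)
  2z^4 - 4z^3 + 174z^2 - 156z + 4032 = ((1/6)z - 11/4)(12z^3 + 174z^2 - 54z + 10080) + ((1323/2)z^2 - (3969/2)z + 31752)
  12z^3 + 174z^2 - 54z + 10080 = ((8/441)z + 20/63)((1323/2)z^2 - (3969/2)z + 31752) + (0)
Last nonzero remainder: (1323/2)z^2 - (3969/2)z + 31752. Dividing through by 1323/2 gives the monic gcd z^2 - 3z + 48.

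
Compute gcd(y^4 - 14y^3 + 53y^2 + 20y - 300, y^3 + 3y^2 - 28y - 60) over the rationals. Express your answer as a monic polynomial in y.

y^2 - 3y - 10

By polynomial division,
  y^4 - 14y^3 + 53y^2 + 20y - 300 = (y - 17)(y^3 + 3y^2 - 28y - 60) + (132y^2 - 396y - 1320)
  y^3 + 3y^2 - 28y - 60 = ((1/132)y + 1/22)(132y^2 - 396y - 1320) + (0)
Last nonzero remainder: 132y^2 - 396y - 1320. Dividing through by 132 gives the monic gcd y^2 - 3y - 10.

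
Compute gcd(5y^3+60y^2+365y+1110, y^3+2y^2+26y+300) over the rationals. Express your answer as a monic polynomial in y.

By polynomial division,
  5y^3+60y^2+365y+1110 = (5)(y^3+2y^2+26y+300) + (50y^2+235y-390)
  y^3+2y^2+26y+300 = ((1/50)y-27/500)(50y^2+235y-390) + ((4649/100)y+13947/50)
  50y^2+235y-390 = ((5000/4649)y-6500/4649)((4649/100)y+13947/50) + (0)
Last nonzero remainder: (4649/100)y+13947/50. Dividing through by 4649/100 gives the monic gcd y+6.

y+6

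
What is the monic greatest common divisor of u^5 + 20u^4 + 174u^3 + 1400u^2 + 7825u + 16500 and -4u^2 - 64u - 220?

u^2 + 16u + 55

Euclidean algorithm in ℚ[u]:
  u^5 + 20u^4 + 174u^3 + 1400u^2 + 7825u + 16500 = (-(1/4)u^3 - u^2 - (55/4)u - 75)(-4u^2 - 64u - 220) + (0)
Last nonzero remainder: -4u^2 - 64u - 220. Dividing through by -4 gives the monic gcd u^2 + 16u + 55.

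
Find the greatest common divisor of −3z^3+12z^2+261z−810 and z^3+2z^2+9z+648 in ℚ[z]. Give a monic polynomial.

z+9

Apply the Euclidean algorithm:
  −3z^3+12z^2+261z−810 = (−3)(z^3+2z^2+9z+648) + (18z^2+288z+1134)
  z^3+2z^2+9z+648 = ((1/18)z−7/9)(18z^2+288z+1134) + (170z+1530)
  18z^2+288z+1134 = ((9/85)z+63/85)(170z+1530) + (0)
Last nonzero remainder: 170z+1530. Dividing through by 170 gives the monic gcd z+9.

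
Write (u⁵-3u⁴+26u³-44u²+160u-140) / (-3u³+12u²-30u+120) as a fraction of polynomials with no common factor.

Euclidean algorithm in ℚ[u]:
  u⁵-3u⁴+26u³-44u²+160u-140 = (-(1/3)u²-(1/3)u-20/3)(-3u³+12u²-30u+120) + (66u²+660)
  -3u³+12u²-30u+120 = (-(1/22)u+2/11)(66u²+660) + (0)
Last nonzero remainder: 66u²+660. Dividing through by 66 gives the monic gcd u²+10.
Cancel u²+10 from numerator and denominator to get the reduced form.

(-u³+3u²-16u+14)/(3u-12)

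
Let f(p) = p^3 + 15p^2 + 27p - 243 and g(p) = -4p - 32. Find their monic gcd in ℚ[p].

Apply the Euclidean algorithm:
  p^3 + 15p^2 + 27p - 243 = (-(1/4)p^2 - (7/4)p + 29/4)(-4p - 32) + (-11)
  -4p - 32 = ((4/11)p + 32/11)(-11) + (0)
The last nonzero remainder is the constant -11, so the polynomials are coprime and gcd = 1.

1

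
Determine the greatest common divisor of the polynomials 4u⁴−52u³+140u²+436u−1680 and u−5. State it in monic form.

Apply the Euclidean algorithm:
  4u⁴−52u³+140u²+436u−1680 = (4u³−32u²−20u+336)(u−5) + (0)
The last nonzero remainder u−5 is already monic.

u−5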